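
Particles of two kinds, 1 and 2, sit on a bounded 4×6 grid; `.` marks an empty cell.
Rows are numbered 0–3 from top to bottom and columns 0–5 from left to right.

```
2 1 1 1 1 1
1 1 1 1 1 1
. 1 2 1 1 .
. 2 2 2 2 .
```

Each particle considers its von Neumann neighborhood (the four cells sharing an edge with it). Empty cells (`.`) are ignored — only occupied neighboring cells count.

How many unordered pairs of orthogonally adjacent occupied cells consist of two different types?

8

Scan each occupied cell's neighbors to the right and below so each pair is counted once.
Row 0: 2(0,0)–1(0,1)≠ 2(0,0)–1(1,0)≠ 1(0,1)–1(0,2)= 1(0,1)–1(1,1)= 1(0,2)–1(0,3)= 1(0,2)–1(1,2)= 1(0,3)–1(0,4)= 1(0,3)–1(1,3)= 1(0,4)–1(0,5)= 1(0,4)–1(1,4)= 1(0,5)–1(1,5)=  → 2/11 unlike.
Row 1: 1(1,0)–1(1,1)= 1(1,1)–1(1,2)= 1(1,1)–1(2,1)= 1(1,2)–1(1,3)= 1(1,2)–2(2,2)≠ 1(1,3)–1(1,4)= 1(1,3)–1(2,3)= 1(1,4)–1(1,5)= 1(1,4)–1(2,4)=  → 1/9 unlike.
Row 2: 1(2,1)–2(2,2)≠ 1(2,1)–2(3,1)≠ 2(2,2)–1(2,3)≠ 2(2,2)–2(3,2)= 1(2,3)–1(2,4)= 1(2,3)–2(3,3)≠ 1(2,4)–2(3,4)≠  → 5/7 unlike.
Row 3: 2(3,1)–2(3,2)= 2(3,2)–2(3,3)= 2(3,3)–2(3,4)=  → 0/3 unlike.
Total adjacent occupied pairs: 30; unlike-type pairs: 8.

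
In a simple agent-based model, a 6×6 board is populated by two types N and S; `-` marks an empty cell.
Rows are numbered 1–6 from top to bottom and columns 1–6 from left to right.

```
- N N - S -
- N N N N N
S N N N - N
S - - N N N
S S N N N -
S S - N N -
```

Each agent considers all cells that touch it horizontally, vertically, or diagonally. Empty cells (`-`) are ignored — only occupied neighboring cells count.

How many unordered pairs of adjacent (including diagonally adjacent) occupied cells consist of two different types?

Scan each occupied cell's neighbors to the right and below (and the two forward diagonals) so each pair is counted once.
From row 1: 3 unlike of 9 pairs (running 3/9).
From row 2: 1 unlike of 15 pairs (running 4/24).
From row 3: 2 unlike of 10 pairs (running 6/34).
From row 4: 0 unlike of 10 pairs (running 6/44).
From row 5: 2 unlike of 14 pairs (running 8/58).
From row 6: 0 unlike of 2 pairs (running 8/60).
Total adjacent occupied pairs: 60; unlike-type pairs: 8.

8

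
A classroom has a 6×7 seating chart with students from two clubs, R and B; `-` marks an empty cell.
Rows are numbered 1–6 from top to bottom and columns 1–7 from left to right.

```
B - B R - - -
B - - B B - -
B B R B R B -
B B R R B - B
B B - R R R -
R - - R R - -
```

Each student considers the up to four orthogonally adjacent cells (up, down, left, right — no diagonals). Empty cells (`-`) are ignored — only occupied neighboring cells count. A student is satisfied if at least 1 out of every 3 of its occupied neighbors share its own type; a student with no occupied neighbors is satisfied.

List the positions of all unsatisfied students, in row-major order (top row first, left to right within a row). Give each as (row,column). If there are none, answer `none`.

(1,1)B 1/1 ✓
(1,3)B 0/1 ✗
(1,4)R 0/2 ✗
(2,1)B 2/2 ✓
(2,4)B 2/3 ✓
(2,5)B 1/2 ✓
(3,1)B 3/3 ✓
(3,2)B 2/3 ✓
(3,3)R 1/3 ✓
(3,4)B 1/4 ✗
(3,5)R 0/4 ✗
(3,6)B 0/1 ✗
(4,1)B 3/3 ✓
(4,2)B 3/4 ✓
(4,3)R 2/3 ✓
(4,4)R 2/4 ✓
(4,5)B 0/3 ✗
(4,7)B 0/0 ✓
(5,1)B 2/3 ✓
(5,2)B 2/2 ✓
(5,4)R 3/3 ✓
(5,5)R 3/4 ✓
(5,6)R 1/1 ✓
(6,1)R 0/1 ✗
(6,4)R 2/2 ✓
(6,5)R 2/2 ✓

(1,3), (1,4), (3,4), (3,5), (3,6), (4,5), (6,1)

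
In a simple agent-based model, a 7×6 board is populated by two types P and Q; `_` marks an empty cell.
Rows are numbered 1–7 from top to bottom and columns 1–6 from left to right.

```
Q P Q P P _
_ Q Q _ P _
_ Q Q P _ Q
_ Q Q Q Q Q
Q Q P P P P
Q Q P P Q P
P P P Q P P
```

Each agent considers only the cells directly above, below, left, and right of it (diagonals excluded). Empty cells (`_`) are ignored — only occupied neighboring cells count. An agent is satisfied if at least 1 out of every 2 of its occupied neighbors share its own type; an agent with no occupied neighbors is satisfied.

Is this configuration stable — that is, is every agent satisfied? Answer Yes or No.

(1,1)Q 0/1 unhappy
(1,2)P 0/3 unhappy
(1,3)Q 1/3 unhappy
(1,4)P 1/2 ok
(1,5)P 2/2 ok
(2,2)Q 2/3 ok
(2,3)Q 3/3 ok
(2,5)P 1/1 ok
(3,2)Q 3/3 ok
(3,3)Q 3/4 ok
(3,4)P 0/2 unhappy
(3,6)Q 1/1 ok
(4,2)Q 3/3 ok
(4,3)Q 3/4 ok
(4,4)Q 2/4 ok
(4,5)Q 2/3 ok
(4,6)Q 2/3 ok
(5,1)Q 2/2 ok
(5,2)Q 3/4 ok
(5,3)P 2/4 ok
(5,4)P 3/4 ok
(5,5)P 2/4 ok
(5,6)P 2/3 ok
(6,1)Q 2/3 ok
(6,2)Q 2/4 ok
(6,3)P 3/4 ok
(6,4)P 2/4 ok
(6,5)Q 0/4 unhappy
(6,6)P 2/3 ok
(7,1)P 1/2 ok
(7,2)P 2/3 ok
(7,3)P 2/3 ok
(7,4)Q 0/3 unhappy
(7,5)P 1/3 unhappy
(7,6)P 2/2 ok
For instance (1,1) has only 0/1 same-type neighbors, below 1/2.

No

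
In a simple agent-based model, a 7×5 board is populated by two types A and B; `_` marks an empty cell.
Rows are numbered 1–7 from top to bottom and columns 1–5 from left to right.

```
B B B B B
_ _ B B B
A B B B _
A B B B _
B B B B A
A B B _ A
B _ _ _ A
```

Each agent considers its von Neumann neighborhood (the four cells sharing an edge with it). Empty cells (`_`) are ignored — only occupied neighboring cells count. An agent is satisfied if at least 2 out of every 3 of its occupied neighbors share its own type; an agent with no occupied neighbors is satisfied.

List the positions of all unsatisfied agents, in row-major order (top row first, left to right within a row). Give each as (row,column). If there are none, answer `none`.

(3,1), (4,1), (5,1), (5,5), (6,1), (7,1)

(1,1)B 1/1 ok
(1,2)B 2/2 ok
(1,3)B 3/3 ok
(1,4)B 3/3 ok
(1,5)B 2/2 ok
(2,3)B 3/3 ok
(2,4)B 4/4 ok
(2,5)B 2/2 ok
(3,1)A 1/2 unhappy
(3,2)B 2/3 ok
(3,3)B 4/4 ok
(3,4)B 3/3 ok
(4,1)A 1/3 unhappy
(4,2)B 3/4 ok
(4,3)B 4/4 ok
(4,4)B 3/3 ok
(5,1)B 1/3 unhappy
(5,2)B 4/4 ok
(5,3)B 4/4 ok
(5,4)B 2/3 ok
(5,5)A 1/2 unhappy
(6,1)A 0/3 unhappy
(6,2)B 2/3 ok
(6,3)B 2/2 ok
(6,5)A 2/2 ok
(7,1)B 0/1 unhappy
(7,5)A 1/1 ok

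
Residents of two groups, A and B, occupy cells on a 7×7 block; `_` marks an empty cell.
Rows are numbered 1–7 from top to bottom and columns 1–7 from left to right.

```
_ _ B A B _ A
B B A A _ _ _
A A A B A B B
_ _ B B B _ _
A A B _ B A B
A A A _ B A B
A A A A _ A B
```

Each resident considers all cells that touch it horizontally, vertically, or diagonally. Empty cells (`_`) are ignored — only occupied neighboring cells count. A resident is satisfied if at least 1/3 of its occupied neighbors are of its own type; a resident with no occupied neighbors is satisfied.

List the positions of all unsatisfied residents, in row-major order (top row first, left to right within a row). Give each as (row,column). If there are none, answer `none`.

(1,3), (1,5), (3,5), (5,6), (6,5), (6,6), (7,6)

(1,3)B 1/4 not
(1,4)A 2/4 satisfied
(1,5)B 0/2 not
(1,7)A 0/0 satisfied
(2,1)B 1/3 satisfied
(2,2)B 2/6 satisfied
(2,3)A 4/7 satisfied
(2,4)A 4/7 satisfied
(3,1)A 1/3 satisfied
(3,2)A 3/6 satisfied
(3,3)A 3/7 satisfied
(3,4)B 3/7 satisfied
(3,5)A 1/5 not
(3,6)B 2/3 satisfied
(3,7)B 1/1 satisfied
(4,3)B 3/6 satisfied
(4,4)B 5/7 satisfied
(4,5)B 4/6 satisfied
(5,1)A 3/3 satisfied
(5,2)A 4/6 satisfied
(5,3)B 2/5 satisfied
(5,5)B 3/5 satisfied
(5,6)A 1/6 not
(5,7)B 1/3 satisfied
(6,1)A 5/5 satisfied
(6,2)A 7/8 satisfied
(6,3)A 5/6 satisfied
(6,5)B 1/5 not
(6,6)A 2/7 not
(6,7)B 2/5 satisfied
(7,1)A 3/3 satisfied
(7,2)A 5/5 satisfied
(7,3)A 4/4 satisfied
(7,4)A 2/3 satisfied
(7,6)A 1/4 not
(7,7)B 1/3 satisfied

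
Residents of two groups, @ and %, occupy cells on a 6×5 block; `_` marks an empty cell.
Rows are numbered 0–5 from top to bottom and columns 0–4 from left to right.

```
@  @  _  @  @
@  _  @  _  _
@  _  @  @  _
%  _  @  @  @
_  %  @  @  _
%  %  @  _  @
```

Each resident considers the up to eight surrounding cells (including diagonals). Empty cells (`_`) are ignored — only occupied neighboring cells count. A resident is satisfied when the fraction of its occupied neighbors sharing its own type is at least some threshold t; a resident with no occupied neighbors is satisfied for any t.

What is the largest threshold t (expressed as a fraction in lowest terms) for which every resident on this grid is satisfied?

Row 0: (0,0)@ 2/2 · (0,1)@ 3/3 · (0,3)@ 2/2 · (0,4)@ 1/1
Row 1: (1,0)@ 3/3 · (1,2)@ 4/4
Row 2: (2,0)@ 1/2 · (2,2)@ 4/4 · (2,3)@ 5/5
Row 3: (3,0)% 1/2 · (3,2)@ 5/6 · (3,3)@ 6/6 · (3,4)@ 3/3
Row 4: (4,1)% 3/6 · (4,2)@ 4/6 · (4,3)@ 6/6
Row 5: (5,0)% 2/2 · (5,1)% 2/4 · (5,2)@ 2/4 · (5,4)@ 1/1
The smallest same-type fraction is 1/2 at (2,0), which reduces to 1/2. Any threshold above that leaves this resident unsatisfied.

1/2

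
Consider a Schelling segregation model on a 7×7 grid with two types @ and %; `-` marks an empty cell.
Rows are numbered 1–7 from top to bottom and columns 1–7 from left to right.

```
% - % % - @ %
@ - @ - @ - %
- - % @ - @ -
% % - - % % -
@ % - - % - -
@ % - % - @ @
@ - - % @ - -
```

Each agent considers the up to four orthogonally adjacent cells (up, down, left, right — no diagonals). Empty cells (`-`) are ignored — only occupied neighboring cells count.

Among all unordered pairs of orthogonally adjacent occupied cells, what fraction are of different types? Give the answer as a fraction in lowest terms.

Scan each occupied cell's neighbors to the right and below so each pair is counted once.
From row 1: 3 unlike of 5 pairs (running 3/5).
From row 2: 1 unlike of 1 pairs (running 4/6).
From row 3: 2 unlike of 2 pairs (running 6/8).
From row 4: 1 unlike of 5 pairs (running 7/13).
From row 5: 1 unlike of 3 pairs (running 8/16).
From row 6: 1 unlike of 4 pairs (running 9/20).
From row 7: 1 unlike of 1 pairs (running 10/21).
Total adjacent occupied pairs: 21; unlike-type pairs: 10.
10/21 is already in lowest terms.

10/21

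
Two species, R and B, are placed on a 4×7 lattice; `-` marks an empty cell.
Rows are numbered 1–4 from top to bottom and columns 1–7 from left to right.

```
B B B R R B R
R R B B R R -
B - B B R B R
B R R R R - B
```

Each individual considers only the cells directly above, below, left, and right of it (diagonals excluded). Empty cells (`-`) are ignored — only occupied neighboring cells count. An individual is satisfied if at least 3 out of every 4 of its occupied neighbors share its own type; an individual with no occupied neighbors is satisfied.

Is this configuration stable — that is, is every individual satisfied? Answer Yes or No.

(1,1)B 1/2 ✗
(1,2)B 2/3 ✗
(1,3)B 2/3 ✗
(1,4)R 1/3 ✗
(1,5)R 2/3 ✗
(1,6)B 0/3 ✗
(1,7)R 0/1 ✗
(2,1)R 1/3 ✗
(2,2)R 1/3 ✗
(2,3)B 3/4 ✓
(2,4)B 2/4 ✗
(2,5)R 3/4 ✓
(2,6)R 1/3 ✗
(3,1)B 1/2 ✗
(3,3)B 2/3 ✗
(3,4)B 2/4 ✗
(3,5)R 2/4 ✗
(3,6)B 0/3 ✗
(3,7)R 0/2 ✗
(4,1)B 1/2 ✗
(4,2)R 1/2 ✗
(4,3)R 2/3 ✗
(4,4)R 2/3 ✗
(4,5)R 2/2 ✓
(4,7)B 0/1 ✗
For instance (1,1) has only 1/2 same-type neighbors, below 3/4.

No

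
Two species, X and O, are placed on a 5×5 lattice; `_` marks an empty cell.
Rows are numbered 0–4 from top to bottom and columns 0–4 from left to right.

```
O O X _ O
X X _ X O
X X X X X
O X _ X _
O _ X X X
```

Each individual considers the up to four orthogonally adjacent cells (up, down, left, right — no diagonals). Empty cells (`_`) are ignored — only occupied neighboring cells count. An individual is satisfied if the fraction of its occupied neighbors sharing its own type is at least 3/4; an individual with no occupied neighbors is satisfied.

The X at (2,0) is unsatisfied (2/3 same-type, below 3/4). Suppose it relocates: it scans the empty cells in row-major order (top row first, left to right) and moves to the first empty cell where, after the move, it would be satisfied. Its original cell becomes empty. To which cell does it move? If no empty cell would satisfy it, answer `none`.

Vacating (2,0). Empty cells in order:
  (0,3): 2/3 same-type → still unsatisfied.
  (1,2): 4/4 same-type → satisfied — stop here.

(1,2)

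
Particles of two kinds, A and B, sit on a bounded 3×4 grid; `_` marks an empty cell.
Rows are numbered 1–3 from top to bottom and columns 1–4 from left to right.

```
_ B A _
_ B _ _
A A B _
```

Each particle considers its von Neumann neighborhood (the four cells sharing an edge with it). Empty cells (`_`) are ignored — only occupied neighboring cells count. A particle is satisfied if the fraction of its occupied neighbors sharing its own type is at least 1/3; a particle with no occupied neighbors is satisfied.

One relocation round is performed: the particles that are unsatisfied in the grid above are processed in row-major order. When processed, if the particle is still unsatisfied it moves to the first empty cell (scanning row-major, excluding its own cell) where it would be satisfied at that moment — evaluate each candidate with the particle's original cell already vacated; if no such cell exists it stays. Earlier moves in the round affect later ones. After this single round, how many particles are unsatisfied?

0

Initially unsatisfied (in order): (1,3), (3,3).
  (1,3) → (1,4).
  (3,3) → (1,1).
Resulting grid:
B B _ A
_ B _ _
A A _ _
All satisfied now.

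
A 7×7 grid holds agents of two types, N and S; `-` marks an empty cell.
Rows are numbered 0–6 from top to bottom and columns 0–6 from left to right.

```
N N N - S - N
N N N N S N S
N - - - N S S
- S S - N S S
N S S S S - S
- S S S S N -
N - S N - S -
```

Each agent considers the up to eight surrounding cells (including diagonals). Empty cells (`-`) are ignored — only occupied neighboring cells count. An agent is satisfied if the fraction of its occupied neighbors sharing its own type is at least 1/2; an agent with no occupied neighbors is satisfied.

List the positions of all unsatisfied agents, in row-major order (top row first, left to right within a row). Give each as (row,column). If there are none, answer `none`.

(0,0)N 3/3 ✓
(0,1)N 5/5 ✓
(0,2)N 4/4 ✓
(0,4)S 1/3 ✗
(0,6)N 1/2 ✓
(1,0)N 4/4 ✓
(1,1)N 6/6 ✓
(1,2)N 4/4 ✓
(1,3)N 3/5 ✓
(1,4)S 2/5 ✗
(1,5)N 2/7 ✗
(1,6)S 2/4 ✓
(2,0)N 2/3 ✓
(2,4)N 3/6 ✓
(2,5)S 5/8 ✓
(2,6)S 4/5 ✓
(3,1)S 3/5 ✓
(3,2)S 4/4 ✓
(3,4)N 1/5 ✗
(3,5)S 5/7 ✓
(3,6)S 4/4 ✓
(4,0)N 0/3 ✗
(4,1)S 5/6 ✓
(4,2)S 7/7 ✓
(4,3)S 6/7 ✓
(4,4)S 4/6 ✓
(4,6)S 2/3 ✓
(5,1)S 4/6 ✓
(5,2)S 6/7 ✓
(5,3)S 6/7 ✓
(5,4)S 4/6 ✓
(5,5)N 0/4 ✗
(6,0)N 0/1 ✗
(6,2)S 3/4 ✓
(6,3)N 0/4 ✗
(6,5)S 1/2 ✓

(0,4), (1,4), (1,5), (3,4), (4,0), (5,5), (6,0), (6,3)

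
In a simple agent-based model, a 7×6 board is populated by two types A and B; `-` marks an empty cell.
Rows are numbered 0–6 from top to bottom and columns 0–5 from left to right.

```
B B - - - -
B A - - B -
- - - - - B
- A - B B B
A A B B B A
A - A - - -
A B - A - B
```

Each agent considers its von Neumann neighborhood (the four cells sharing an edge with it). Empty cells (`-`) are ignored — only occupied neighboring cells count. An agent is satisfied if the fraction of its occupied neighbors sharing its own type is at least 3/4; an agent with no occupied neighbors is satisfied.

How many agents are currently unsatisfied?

11

(0,0)B 2/2 ✓
(0,1)B 1/2 ✗
(1,0)B 1/2 ✗
(1,1)A 0/2 ✗
(1,4)B 0/0 ✓
(2,5)B 1/1 ✓
(3,1)A 1/1 ✓
(3,3)B 2/2 ✓
(3,4)B 3/3 ✓
(3,5)B 2/3 ✗
(4,0)A 2/2 ✓
(4,1)A 2/3 ✗
(4,2)B 1/3 ✗
(4,3)B 3/3 ✓
(4,4)B 2/3 ✗
(4,5)A 0/2 ✗
(5,0)A 2/2 ✓
(5,2)A 0/1 ✗
(6,0)A 1/2 ✗
(6,1)B 0/1 ✗
(6,3)A 0/0 ✓
(6,5)B 0/0 ✓
Unsatisfied: (0,1), (1,0), (1,1), (3,5), (4,1), (4,2), (4,4), (4,5), (5,2), (6,0), (6,1) — 11 in total.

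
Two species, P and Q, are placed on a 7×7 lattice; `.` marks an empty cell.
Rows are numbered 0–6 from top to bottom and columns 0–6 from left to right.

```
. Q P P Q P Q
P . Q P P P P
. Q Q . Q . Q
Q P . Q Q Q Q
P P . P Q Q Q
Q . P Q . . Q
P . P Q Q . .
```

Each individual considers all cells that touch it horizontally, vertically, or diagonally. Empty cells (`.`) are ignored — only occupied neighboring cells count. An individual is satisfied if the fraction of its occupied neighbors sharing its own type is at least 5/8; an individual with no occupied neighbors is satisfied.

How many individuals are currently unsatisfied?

(0,1)Q 1/3 ✗
(0,2)P 2/4 ✗
(0,3)P 3/5 ✗
(0,4)Q 0/5 ✗
(0,5)P 3/5 ✗
(0,6)Q 0/3 ✗
(1,0)P 0/2 ✗
(1,2)Q 3/6 ✗
(1,3)P 3/7 ✗
(1,4)P 4/6 ✓
(1,5)P 3/7 ✗
(1,6)P 2/4 ✗
(2,1)Q 3/5 ✗
(2,2)Q 3/5 ✗
(2,4)Q 3/6 ✗
(2,6)Q 2/4 ✗
(3,0)Q 1/4 ✗
(3,1)P 2/5 ✗
(3,3)Q 4/5 ✓
(3,4)Q 5/6 ✓
(3,5)Q 7/7 ✓
(3,6)Q 4/4 ✓
(4,0)P 2/4 ✗
(4,1)P 3/5 ✗
(4,3)P 1/5 ✗
(4,4)Q 5/6 ✓
(4,5)Q 6/6 ✓
(4,6)Q 4/4 ✓
(5,0)Q 0/3 ✗
(5,2)P 3/5 ✗
(5,3)Q 3/6 ✗
(5,6)Q 2/2 ✓
(6,0)P 0/1 ✗
(6,2)P 1/3 ✗
(6,3)Q 2/4 ✗
(6,4)Q 2/2 ✓
Unsatisfied: (0,1), (0,2), (0,3), (0,4), (0,5), (0,6), (1,0), (1,2), (1,3), (1,5), (1,6), (2,1), (2,2), (2,4), (2,6), (3,0), (3,1), (4,0), (4,1), (4,3), (5,0), (5,2), (5,3), (6,0), (6,2), (6,3) — 26 in total.

26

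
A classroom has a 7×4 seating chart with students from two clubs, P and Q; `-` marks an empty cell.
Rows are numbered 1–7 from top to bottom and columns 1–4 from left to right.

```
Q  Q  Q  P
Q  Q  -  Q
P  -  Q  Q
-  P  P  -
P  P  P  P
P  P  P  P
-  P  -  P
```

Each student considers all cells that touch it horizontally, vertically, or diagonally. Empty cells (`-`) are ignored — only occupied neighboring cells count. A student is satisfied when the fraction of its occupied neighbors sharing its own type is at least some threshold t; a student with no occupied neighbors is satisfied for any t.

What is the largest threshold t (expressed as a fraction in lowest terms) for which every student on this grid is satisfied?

0/1

(1,1)Q 3/3
(1,2)Q 4/4
(1,3)Q 3/4
(1,4)P 0/2
(2,1)Q 3/4
(2,2)Q 5/6
(2,4)Q 3/4
(3,1)P 1/3
(3,3)Q 3/5
(3,4)Q 2/3
(4,2)P 5/6
(4,3)P 4/6
(5,1)P 4/4
(5,2)P 7/7
(5,3)P 7/7
(5,4)P 4/4
(6,1)P 4/4
(6,2)P 6/6
(6,3)P 7/7
(6,4)P 4/4
(7,2)P 3/3
(7,4)P 2/2
The smallest same-type fraction is 0/2 at (1,4), which reduces to 0/1. Any threshold above that leaves this student unsatisfied.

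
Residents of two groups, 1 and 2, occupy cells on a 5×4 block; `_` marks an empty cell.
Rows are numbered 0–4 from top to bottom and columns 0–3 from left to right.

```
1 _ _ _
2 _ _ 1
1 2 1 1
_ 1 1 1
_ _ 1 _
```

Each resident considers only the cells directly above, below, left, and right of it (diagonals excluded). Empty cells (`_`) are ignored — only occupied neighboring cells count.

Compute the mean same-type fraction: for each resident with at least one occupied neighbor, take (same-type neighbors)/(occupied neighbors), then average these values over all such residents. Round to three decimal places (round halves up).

0.561

(0,0)1 0/1
(1,0)2 0/2
(1,3)1 1/1
(2,0)1 0/2
(2,1)2 0/3
(2,2)1 2/3
(2,3)1 3/3
(3,1)1 1/2
(3,2)1 4/4
(3,3)1 2/2
(4,2)1 1/1
Sum over 11 residents: 0/1 + 0/2 + 1/1 + 0/2 + 0/3 + 2/3 + 3/3 + 1/2 + 4/4 + 2/2 + 1/1 = 37/6; mean = 37/6 ÷ 11 = 37/66 = 0.560606… → 0.561.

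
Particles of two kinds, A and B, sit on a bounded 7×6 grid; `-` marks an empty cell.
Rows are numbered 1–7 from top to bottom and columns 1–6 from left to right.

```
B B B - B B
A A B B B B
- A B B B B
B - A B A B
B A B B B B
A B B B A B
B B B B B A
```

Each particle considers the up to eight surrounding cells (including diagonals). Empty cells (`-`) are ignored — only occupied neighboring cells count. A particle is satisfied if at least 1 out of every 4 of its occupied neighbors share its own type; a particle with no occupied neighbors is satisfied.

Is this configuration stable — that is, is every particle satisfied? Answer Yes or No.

No

Row 1: (1,1)B 1/3 satisfied · (1,2)B 3/5 satisfied · (1,3)B 3/4 satisfied · (1,5)B 4/4 satisfied · (1,6)B 3/3 satisfied
Row 2: (2,1)A 2/4 satisfied · (2,2)A 2/7 satisfied · (2,3)B 5/7 satisfied · (2,4)B 7/7 satisfied · (2,5)B 7/7 satisfied · (2,6)B 5/5 satisfied
Row 3: (3,2)A 3/6 satisfied · (3,3)B 4/7 satisfied · (3,4)B 6/8 satisfied · (3,5)B 7/8 satisfied · (3,6)B 4/5 satisfied
Row 4: (4,1)B 1/3 satisfied · (4,3)A 2/7 satisfied · (4,4)B 6/8 satisfied · (4,5)A 0/8 not · (4,6)B 4/5 satisfied
Row 5: (5,1)B 2/4 satisfied · (5,2)A 2/7 satisfied · (5,3)B 5/7 satisfied · (5,4)B 5/8 satisfied · (5,5)B 6/8 satisfied · (5,6)B 3/5 satisfied
Row 6: (6,1)A 1/5 not · (6,2)B 6/8 satisfied · (6,3)B 7/8 satisfied · (6,4)B 7/8 satisfied · (6,5)A 1/8 not · (6,6)B 3/5 satisfied
Row 7: (7,1)B 2/3 satisfied · (7,2)B 4/5 satisfied · (7,3)B 5/5 satisfied · (7,4)B 4/5 satisfied · (7,5)B 3/5 satisfied · (7,6)A 1/3 satisfied
For instance (4,5) has only 0/8 same-type neighbors, below 1/4.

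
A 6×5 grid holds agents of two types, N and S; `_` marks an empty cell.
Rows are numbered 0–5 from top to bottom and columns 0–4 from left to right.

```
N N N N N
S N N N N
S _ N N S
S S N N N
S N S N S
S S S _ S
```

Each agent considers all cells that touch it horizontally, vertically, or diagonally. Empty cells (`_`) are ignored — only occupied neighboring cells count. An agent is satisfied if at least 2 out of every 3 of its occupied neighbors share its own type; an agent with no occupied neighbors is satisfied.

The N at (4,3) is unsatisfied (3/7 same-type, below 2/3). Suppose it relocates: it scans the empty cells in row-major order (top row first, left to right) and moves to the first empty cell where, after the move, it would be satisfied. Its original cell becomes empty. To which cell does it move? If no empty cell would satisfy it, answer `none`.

none

Vacating (4,3). Empty cells in order:
  (2,1): 4/8 same-type → still unsatisfied.
  (5,3): 0/4 same-type → still unsatisfied.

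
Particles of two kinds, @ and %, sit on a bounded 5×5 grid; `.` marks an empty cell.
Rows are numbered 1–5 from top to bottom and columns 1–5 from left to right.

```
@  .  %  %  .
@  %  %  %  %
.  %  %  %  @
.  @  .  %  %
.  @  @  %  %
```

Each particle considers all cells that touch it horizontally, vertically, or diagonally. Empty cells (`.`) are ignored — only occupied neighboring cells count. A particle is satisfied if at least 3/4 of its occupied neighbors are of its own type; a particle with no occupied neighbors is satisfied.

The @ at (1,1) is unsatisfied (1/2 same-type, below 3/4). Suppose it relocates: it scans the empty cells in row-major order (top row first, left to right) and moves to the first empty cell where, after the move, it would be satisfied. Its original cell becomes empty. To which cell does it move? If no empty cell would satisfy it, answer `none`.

(5,1)

Vacating (1,1). Empty cells in order:
  (1,2): 1/4 same-type → still unsatisfied.
  (1,5): 0/3 same-type → still unsatisfied.
  (3,1): 2/4 same-type → still unsatisfied.
  (4,1): 2/3 same-type → still unsatisfied.
  (4,3): 3/8 same-type → still unsatisfied.
  (5,1): 2/2 same-type → satisfied — stop here.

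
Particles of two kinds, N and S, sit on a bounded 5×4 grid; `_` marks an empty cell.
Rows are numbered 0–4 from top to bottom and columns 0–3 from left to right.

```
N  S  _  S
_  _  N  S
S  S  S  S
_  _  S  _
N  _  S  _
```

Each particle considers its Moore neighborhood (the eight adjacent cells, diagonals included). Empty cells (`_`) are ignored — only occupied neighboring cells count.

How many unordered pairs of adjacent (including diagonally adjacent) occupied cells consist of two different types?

7

Scan each occupied cell's neighbors to the right and below (and the two forward diagonals) so each pair is counted once.
From row 0: 3 unlike of 4 pairs (running 3/4).
From row 1: 4 unlike of 6 pairs (running 7/10).
From row 2: 0 unlike of 6 pairs (running 7/16).
From row 3: 0 unlike of 1 pairs (running 7/17).
Total adjacent occupied pairs: 17; unlike-type pairs: 7.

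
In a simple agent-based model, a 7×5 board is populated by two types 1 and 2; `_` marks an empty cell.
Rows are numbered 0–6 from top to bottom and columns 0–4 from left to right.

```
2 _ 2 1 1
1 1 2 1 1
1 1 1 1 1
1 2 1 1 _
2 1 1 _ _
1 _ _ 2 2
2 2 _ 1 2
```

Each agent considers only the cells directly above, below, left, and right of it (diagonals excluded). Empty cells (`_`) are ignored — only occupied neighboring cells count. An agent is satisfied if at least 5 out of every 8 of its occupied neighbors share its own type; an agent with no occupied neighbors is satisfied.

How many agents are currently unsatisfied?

(0,0)2 0/1 unhappy
(0,2)2 1/2 unhappy
(0,3)1 2/3 ok
(0,4)1 2/2 ok
(1,0)1 2/3 ok
(1,1)1 2/3 ok
(1,2)2 1/4 unhappy
(1,3)1 3/4 ok
(1,4)1 3/3 ok
(2,0)1 3/3 ok
(2,1)1 3/4 ok
(2,2)1 3/4 ok
(2,3)1 4/4 ok
(2,4)1 2/2 ok
(3,0)1 1/3 unhappy
(3,1)2 0/4 unhappy
(3,2)1 3/4 ok
(3,3)1 2/2 ok
(4,0)2 0/3 unhappy
(4,1)1 1/3 unhappy
(4,2)1 2/2 ok
(5,0)1 0/2 unhappy
(5,3)2 1/2 unhappy
(5,4)2 2/2 ok
(6,0)2 1/2 unhappy
(6,1)2 1/1 ok
(6,3)1 0/2 unhappy
(6,4)2 1/2 unhappy
Unsatisfied: (0,0), (0,2), (1,2), (3,0), (3,1), (4,0), (4,1), (5,0), (5,3), (6,0), (6,3), (6,4) — 12 in total.

12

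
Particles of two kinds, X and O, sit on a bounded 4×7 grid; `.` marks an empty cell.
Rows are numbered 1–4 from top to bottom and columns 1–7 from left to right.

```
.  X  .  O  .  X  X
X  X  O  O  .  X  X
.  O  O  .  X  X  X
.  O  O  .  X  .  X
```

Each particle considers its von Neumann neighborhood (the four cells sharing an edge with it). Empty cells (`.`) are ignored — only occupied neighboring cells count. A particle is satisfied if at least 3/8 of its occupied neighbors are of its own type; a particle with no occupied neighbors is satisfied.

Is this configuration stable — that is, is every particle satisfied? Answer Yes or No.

Yes

(1,2)X 1/1 ok
(1,4)O 1/1 ok
(1,6)X 2/2 ok
(1,7)X 2/2 ok
(2,1)X 1/1 ok
(2,2)X 2/4 ok
(2,3)O 2/3 ok
(2,4)O 2/2 ok
(2,6)X 3/3 ok
(2,7)X 3/3 ok
(3,2)O 2/3 ok
(3,3)O 3/3 ok
(3,5)X 2/2 ok
(3,6)X 3/3 ok
(3,7)X 3/3 ok
(4,2)O 2/2 ok
(4,3)O 2/2 ok
(4,5)X 1/1 ok
(4,7)X 1/1 ok
All meet the threshold, so the configuration is stable.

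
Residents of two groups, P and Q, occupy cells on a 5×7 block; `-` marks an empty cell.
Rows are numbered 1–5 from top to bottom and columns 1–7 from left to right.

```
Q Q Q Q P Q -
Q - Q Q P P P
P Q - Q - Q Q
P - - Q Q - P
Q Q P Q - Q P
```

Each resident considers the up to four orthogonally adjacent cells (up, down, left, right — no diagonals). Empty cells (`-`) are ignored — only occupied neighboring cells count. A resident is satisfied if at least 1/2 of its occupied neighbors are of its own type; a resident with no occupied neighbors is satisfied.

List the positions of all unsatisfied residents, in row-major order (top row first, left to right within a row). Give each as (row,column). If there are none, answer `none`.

(1,5), (1,6), (3,1), (3,2), (3,7), (5,3), (5,6)

(1,1)Q 2/2 ok
(1,2)Q 2/2 ok
(1,3)Q 3/3 ok
(1,4)Q 2/3 ok
(1,5)P 1/3 unhappy
(1,6)Q 0/2 unhappy
(2,1)Q 1/2 ok
(2,3)Q 2/2 ok
(2,4)Q 3/4 ok
(2,5)P 2/3 ok
(2,6)P 2/4 ok
(2,7)P 1/2 ok
(3,1)P 1/3 unhappy
(3,2)Q 0/1 unhappy
(3,4)Q 2/2 ok
(3,6)Q 1/2 ok
(3,7)Q 1/3 unhappy
(4,1)P 1/2 ok
(4,4)Q 3/3 ok
(4,5)Q 1/1 ok
(4,7)P 1/2 ok
(5,1)Q 1/2 ok
(5,2)Q 1/2 ok
(5,3)P 0/2 unhappy
(5,4)Q 1/2 ok
(5,6)Q 0/1 unhappy
(5,7)P 1/2 ok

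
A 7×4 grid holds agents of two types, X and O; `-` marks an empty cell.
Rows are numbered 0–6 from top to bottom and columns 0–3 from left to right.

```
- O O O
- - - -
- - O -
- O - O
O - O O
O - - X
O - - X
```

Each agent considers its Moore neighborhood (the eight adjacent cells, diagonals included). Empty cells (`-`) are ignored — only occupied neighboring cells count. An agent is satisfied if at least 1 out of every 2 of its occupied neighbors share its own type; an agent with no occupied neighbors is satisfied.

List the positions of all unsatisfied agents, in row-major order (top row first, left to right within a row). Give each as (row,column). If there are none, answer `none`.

Row 0: (0,1)O 1/1 ✓ · (0,2)O 2/2 ✓ · (0,3)O 1/1 ✓
Row 2: (2,2)O 2/2 ✓
Row 3: (3,1)O 3/3 ✓ · (3,3)O 3/3 ✓
Row 4: (4,0)O 2/2 ✓ · (4,2)O 3/4 ✓ · (4,3)O 2/3 ✓
Row 5: (5,0)O 2/2 ✓ · (5,3)X 1/3 ✗
Row 6: (6,0)O 1/1 ✓ · (6,3)X 1/1 ✓

(5,3)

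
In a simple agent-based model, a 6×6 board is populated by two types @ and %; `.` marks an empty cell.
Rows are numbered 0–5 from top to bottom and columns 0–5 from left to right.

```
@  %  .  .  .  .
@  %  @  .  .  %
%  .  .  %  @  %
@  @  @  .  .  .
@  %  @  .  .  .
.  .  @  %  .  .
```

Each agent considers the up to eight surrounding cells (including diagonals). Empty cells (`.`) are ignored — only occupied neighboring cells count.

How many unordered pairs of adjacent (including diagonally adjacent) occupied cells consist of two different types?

Scan each occupied cell's neighbors to the right and below (and the two forward diagonals) so each pair is counted once.
Row 0: @(0,0)–%(0,1)≠ @(0,0)–@(1,0)= @(0,0)–%(1,1)≠ %(0,1)–%(1,1)= %(0,1)–@(1,2)≠ %(0,1)–@(1,0)≠  → 4/6 unlike.
Row 1: @(1,0)–%(1,1)≠ @(1,0)–%(2,0)≠ %(1,1)–@(1,2)≠ %(1,1)–%(2,0)= @(1,2)–%(2,3)≠ %(1,5)–%(2,5)= %(1,5)–@(2,4)≠  → 5/7 unlike.
Row 2: %(2,0)–@(3,0)≠ %(2,0)–@(3,1)≠ %(2,3)–@(2,4)≠ %(2,3)–@(3,2)≠ @(2,4)–%(2,5)≠  → 5/5 unlike.
Row 3: @(3,0)–@(3,1)= @(3,0)–@(4,0)= @(3,0)–%(4,1)≠ @(3,1)–@(3,2)= @(3,1)–%(4,1)≠ @(3,1)–@(4,2)= @(3,1)–@(4,0)= @(3,2)–@(4,2)= @(3,2)–%(4,1)≠  → 3/9 unlike.
Row 4: @(4,0)–%(4,1)≠ %(4,1)–@(4,2)≠ %(4,1)–@(5,2)≠ @(4,2)–@(5,2)= @(4,2)–%(5,3)≠  → 4/5 unlike.
Row 5: @(5,2)–%(5,3)≠  → 1/1 unlike.
Total adjacent occupied pairs: 33; unlike-type pairs: 22.

22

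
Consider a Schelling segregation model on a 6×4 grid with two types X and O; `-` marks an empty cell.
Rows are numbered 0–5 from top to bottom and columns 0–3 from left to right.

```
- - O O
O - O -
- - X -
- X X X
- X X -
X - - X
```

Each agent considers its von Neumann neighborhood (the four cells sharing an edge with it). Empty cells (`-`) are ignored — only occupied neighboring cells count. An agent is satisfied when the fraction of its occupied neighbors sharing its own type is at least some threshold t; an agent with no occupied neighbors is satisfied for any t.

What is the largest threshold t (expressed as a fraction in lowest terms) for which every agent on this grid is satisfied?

1/2

Row 0: (0,2)O 2/2 · (0,3)O 1/1
Row 1: (1,0)O — no occupied neighbors · (1,2)O 1/2
Row 2: (2,2)X 1/2
Row 3: (3,1)X 2/2 · (3,2)X 4/4 · (3,3)X 1/1
Row 4: (4,1)X 2/2 · (4,2)X 2/2
Row 5: (5,0)X — no occupied neighbors · (5,3)X — no occupied neighbors
The smallest same-type fraction is 1/2 at (1,2), which reduces to 1/2. Any threshold above that leaves this agent unsatisfied.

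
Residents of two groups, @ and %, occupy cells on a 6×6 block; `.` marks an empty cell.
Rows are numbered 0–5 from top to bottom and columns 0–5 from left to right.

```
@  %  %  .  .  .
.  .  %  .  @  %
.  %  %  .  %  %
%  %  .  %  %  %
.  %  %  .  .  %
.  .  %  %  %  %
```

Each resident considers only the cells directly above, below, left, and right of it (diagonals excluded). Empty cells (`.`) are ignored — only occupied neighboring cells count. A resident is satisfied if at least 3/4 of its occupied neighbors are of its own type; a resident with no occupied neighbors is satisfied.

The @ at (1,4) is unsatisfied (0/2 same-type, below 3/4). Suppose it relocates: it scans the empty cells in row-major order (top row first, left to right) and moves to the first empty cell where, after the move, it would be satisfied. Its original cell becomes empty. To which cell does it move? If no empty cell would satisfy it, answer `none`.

(0,4)

Vacating (1,4). Empty cells in order:
  (0,3): 0/1 same-type → still unsatisfied.
  (0,4): 0/0 same-type → satisfied — stop here.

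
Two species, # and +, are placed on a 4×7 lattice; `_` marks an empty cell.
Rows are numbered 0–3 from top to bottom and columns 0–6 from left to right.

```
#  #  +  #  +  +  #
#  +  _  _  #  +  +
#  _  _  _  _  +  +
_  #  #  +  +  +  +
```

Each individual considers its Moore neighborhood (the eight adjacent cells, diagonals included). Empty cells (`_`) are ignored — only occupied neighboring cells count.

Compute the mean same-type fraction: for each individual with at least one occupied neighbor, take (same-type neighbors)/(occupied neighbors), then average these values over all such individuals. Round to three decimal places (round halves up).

(0,0)# 2/3
(0,1)# 2/4
(0,2)+ 1/3
(0,3)# 1/3
(0,4)+ 2/4
(0,5)+ 3/5
(0,6)# 0/3
(1,0)# 3/4
(1,1)+ 1/5
(1,4)# 1/5
(1,5)+ 5/7
(1,6)+ 4/5
(2,0)# 2/3
(2,5)+ 6/7
(2,6)+ 5/5
(3,1)# 2/2
(3,2)# 1/2
(3,3)+ 1/2
(3,4)+ 3/3
(3,5)+ 4/4
(3,6)+ 3/3
Sum over 21 individuals: 2/3 + 2/4 + 1/3 + 1/3 + 2/4 + 3/5 + 0/3 + 3/4 + 1/5 + 1/5 + 5/7 + 4/5 + 2/3 + 6/7 + 5/5 + 2/2 + 1/2 + 1/2 + 3/3 + 4/4 + 3/3 = 1837/140; mean = 1837/140 ÷ 21 = 1837/2940 = 0.624829… → 0.625.

0.625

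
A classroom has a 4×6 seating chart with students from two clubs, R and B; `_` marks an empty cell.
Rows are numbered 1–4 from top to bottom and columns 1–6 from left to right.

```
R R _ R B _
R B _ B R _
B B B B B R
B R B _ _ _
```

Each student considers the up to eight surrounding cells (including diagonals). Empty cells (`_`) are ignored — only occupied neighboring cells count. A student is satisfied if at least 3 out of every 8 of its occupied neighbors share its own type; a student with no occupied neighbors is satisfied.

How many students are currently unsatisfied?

4

Row 1: (1,1)R 2/3 satisfied · (1,2)R 2/3 satisfied · (1,4)R 1/3 not · (1,5)B 1/3 not
Row 2: (2,1)R 2/5 satisfied · (2,2)B 3/6 satisfied · (2,4)B 4/6 satisfied · (2,5)R 2/6 not
Row 3: (3,1)B 3/5 satisfied · (3,2)B 5/7 satisfied · (3,3)B 5/6 satisfied · (3,4)B 4/5 satisfied · (3,5)B 2/4 satisfied · (3,6)R 1/2 satisfied
Row 4: (4,1)B 2/3 satisfied · (4,2)R 0/5 not · (4,3)B 3/4 satisfied
Unsatisfied: (1,4), (1,5), (2,5), (4,2) — 4 in total.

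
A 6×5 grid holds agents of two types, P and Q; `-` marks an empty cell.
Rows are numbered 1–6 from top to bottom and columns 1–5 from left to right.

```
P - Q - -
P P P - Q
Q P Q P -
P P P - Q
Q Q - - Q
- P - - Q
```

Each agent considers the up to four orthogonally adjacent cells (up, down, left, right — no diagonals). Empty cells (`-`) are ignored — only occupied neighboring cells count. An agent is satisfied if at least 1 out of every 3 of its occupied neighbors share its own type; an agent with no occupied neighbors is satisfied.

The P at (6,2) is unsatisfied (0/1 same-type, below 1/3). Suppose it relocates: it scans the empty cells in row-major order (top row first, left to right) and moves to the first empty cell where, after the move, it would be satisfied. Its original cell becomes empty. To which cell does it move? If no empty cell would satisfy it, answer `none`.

(1,2)

Vacating (6,2). Empty cells in order:
  (1,2): 2/3 same-type → satisfied — stop here.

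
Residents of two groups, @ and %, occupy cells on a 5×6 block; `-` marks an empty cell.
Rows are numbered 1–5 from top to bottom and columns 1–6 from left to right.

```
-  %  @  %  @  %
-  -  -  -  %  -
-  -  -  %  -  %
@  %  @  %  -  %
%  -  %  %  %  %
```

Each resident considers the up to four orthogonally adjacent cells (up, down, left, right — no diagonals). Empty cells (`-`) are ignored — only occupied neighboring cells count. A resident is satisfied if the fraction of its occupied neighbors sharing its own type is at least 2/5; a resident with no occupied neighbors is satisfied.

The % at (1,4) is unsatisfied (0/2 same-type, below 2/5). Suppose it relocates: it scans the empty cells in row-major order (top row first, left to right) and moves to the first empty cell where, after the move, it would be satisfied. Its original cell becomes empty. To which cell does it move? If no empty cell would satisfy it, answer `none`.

(1,1)

Vacating (1,4). Empty cells in order:
  (1,1): 1/1 same-type → satisfied — stop here.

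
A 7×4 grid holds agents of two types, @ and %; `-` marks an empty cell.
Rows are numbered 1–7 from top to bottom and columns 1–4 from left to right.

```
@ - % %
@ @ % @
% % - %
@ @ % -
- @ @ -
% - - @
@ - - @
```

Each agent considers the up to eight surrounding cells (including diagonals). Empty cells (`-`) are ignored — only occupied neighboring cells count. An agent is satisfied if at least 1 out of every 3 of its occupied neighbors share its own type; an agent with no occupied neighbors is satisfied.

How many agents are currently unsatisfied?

4

(1,1)@ 2/2 ✓
(1,3)% 2/4 ✓
(1,4)% 2/3 ✓
(2,1)@ 2/4 ✓
(2,2)@ 2/6 ✓
(2,3)% 4/6 ✓
(2,4)@ 0/4 ✗
(3,1)% 1/5 ✗
(3,2)% 3/7 ✓
(3,4)% 2/3 ✓
(4,1)@ 2/4 ✓
(4,2)@ 3/6 ✓
(4,3)% 2/5 ✓
(5,2)@ 3/5 ✓
(5,3)@ 3/4 ✓
(6,1)% 0/2 ✗
(6,4)@ 2/2 ✓
(7,1)@ 0/1 ✗
(7,4)@ 1/1 ✓
Unsatisfied: (2,4), (3,1), (6,1), (7,1) — 4 in total.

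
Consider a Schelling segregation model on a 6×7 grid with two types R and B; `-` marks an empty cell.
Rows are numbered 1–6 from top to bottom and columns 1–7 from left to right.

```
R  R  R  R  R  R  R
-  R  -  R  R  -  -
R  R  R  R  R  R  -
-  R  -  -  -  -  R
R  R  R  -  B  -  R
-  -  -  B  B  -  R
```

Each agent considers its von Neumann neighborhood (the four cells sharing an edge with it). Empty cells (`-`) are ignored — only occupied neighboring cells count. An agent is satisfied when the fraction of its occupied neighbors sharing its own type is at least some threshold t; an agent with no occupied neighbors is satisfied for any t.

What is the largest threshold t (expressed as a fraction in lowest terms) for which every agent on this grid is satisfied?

(1,1)R 1/1
(1,2)R 3/3
(1,3)R 2/2
(1,4)R 3/3
(1,5)R 3/3
(1,6)R 2/2
(1,7)R 1/1
(2,2)R 2/2
(2,4)R 3/3
(2,5)R 3/3
(3,1)R 1/1
(3,2)R 4/4
(3,3)R 2/2
(3,4)R 3/3
(3,5)R 3/3
(3,6)R 1/1
(4,2)R 2/2
(4,7)R 1/1
(5,1)R 1/1
(5,2)R 3/3
(5,3)R 1/1
(5,5)B 1/1
(5,7)R 2/2
(6,4)B 1/1
(6,5)B 2/2
(6,7)R 1/1
The smallest same-type fraction is 1/1 at (1,1), which reduces to 1/1. Any threshold above that leaves this agent unsatisfied.

1/1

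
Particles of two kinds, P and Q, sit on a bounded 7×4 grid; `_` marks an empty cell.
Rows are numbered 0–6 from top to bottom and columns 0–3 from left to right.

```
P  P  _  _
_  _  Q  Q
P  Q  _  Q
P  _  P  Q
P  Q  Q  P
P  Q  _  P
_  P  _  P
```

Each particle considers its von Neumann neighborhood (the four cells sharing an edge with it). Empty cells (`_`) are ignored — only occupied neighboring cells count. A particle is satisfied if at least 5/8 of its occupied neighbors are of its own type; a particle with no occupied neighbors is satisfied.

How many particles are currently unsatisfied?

9

Row 0: (0,0)P 1/1 ok · (0,1)P 1/1 ok
Row 1: (1,2)Q 1/1 ok · (1,3)Q 2/2 ok
Row 2: (2,0)P 1/2 unhappy · (2,1)Q 0/1 unhappy · (2,3)Q 2/2 ok
Row 3: (3,0)P 2/2 ok · (3,2)P 0/2 unhappy · (3,3)Q 1/3 unhappy
Row 4: (4,0)P 2/3 ok · (4,1)Q 2/3 ok · (4,2)Q 1/3 unhappy · (4,3)P 1/3 unhappy
Row 5: (5,0)P 1/2 unhappy · (5,1)Q 1/3 unhappy · (5,3)P 2/2 ok
Row 6: (6,1)P 0/1 unhappy · (6,3)P 1/1 ok
Unsatisfied: (2,0), (2,1), (3,2), (3,3), (4,2), (4,3), (5,0), (5,1), (6,1) — 9 in total.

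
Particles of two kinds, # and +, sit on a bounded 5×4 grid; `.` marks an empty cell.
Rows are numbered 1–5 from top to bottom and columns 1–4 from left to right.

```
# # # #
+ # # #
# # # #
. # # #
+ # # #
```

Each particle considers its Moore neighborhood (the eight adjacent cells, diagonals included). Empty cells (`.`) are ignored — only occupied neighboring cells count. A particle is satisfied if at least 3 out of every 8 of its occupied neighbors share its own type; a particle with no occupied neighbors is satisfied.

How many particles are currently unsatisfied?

2

Row 1: (1,1)# 2/3 ok · (1,2)# 4/5 ok · (1,3)# 5/5 ok · (1,4)# 3/3 ok
Row 2: (2,1)+ 0/5 unhappy · (2,2)# 7/8 ok · (2,3)# 8/8 ok · (2,4)# 5/5 ok
Row 3: (3,1)# 3/4 ok · (3,2)# 6/7 ok · (3,3)# 8/8 ok · (3,4)# 5/5 ok
Row 4: (4,2)# 6/7 ok · (4,3)# 8/8 ok · (4,4)# 5/5 ok
Row 5: (5,1)+ 0/2 unhappy · (5,2)# 3/4 ok · (5,3)# 5/5 ok · (5,4)# 3/3 ok
Unsatisfied: (2,1), (5,1) — 2 in total.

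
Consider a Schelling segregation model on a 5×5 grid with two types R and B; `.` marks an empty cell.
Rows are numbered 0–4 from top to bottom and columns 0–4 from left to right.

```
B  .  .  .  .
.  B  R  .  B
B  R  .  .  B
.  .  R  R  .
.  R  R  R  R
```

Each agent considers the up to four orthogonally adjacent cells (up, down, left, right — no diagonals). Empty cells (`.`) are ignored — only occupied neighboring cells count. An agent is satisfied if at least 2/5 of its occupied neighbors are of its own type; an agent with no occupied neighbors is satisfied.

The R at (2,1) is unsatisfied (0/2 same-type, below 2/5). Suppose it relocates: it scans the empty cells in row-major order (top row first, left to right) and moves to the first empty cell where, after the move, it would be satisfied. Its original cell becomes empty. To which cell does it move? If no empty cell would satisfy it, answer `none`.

(0,2)

Vacating (2,1). Empty cells in order:
  (0,1): 0/2 same-type → still unsatisfied.
  (0,2): 1/1 same-type → satisfied — stop here.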